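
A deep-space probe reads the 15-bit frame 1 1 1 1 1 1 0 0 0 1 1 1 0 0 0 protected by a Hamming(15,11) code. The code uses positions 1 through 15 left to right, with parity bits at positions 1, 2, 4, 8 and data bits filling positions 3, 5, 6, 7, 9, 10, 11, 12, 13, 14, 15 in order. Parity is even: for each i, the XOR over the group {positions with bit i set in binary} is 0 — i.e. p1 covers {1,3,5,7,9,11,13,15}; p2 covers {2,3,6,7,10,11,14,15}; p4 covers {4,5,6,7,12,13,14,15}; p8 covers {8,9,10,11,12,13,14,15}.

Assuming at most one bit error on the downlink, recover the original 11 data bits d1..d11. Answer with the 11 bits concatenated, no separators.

s1 (pos 1,3,5,7,9,11,13,15): 1⊕1⊕1⊕0⊕0⊕1⊕0⊕0 = 0
s2 (pos 2,3,6,7,10,11,14,15): 1⊕1⊕1⊕0⊕1⊕1⊕0⊕0 = 1
s4 (pos 4,5,6,7,12,13,14,15): 1⊕1⊕1⊕0⊕1⊕0⊕0⊕0 = 0
s8 (pos 8,9,10,11,12,13,14,15): 0⊕0⊕1⊕1⊕1⊕0⊕0⊕0 = 1
Syndrome s8…s1 = 1010 → error at position 10.
Flip position 10: 111111000111000 → 111111000011000
Read data bits from positions 3,5,6,7,9,10,11,12,13,14,15: 11100011000

11100011000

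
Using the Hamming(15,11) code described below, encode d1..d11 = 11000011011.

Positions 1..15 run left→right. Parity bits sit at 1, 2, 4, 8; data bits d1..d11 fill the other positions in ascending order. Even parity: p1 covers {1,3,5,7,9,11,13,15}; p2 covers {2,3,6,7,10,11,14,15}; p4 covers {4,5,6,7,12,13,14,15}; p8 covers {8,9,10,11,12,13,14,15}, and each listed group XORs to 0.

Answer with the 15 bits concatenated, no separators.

Place data at non-parity positions: p1 p2 1 p4 1 0 0 p8 0 0 1 1 0 1 1
p1 (pos 1,3,5,7,9,11,13,15): XOR of data positions = 1⊕1⊕0⊕0⊕1⊕0⊕1 = 0
p2 (pos 2,3,6,7,10,11,14,15): XOR of data positions = 1⊕0⊕0⊕0⊕1⊕1⊕1 = 0
p4 (pos 4,5,6,7,12,13,14,15): XOR of data positions = 1⊕0⊕0⊕1⊕0⊕1⊕1 = 0
p8 (pos 8,9,10,11,12,13,14,15): XOR of data positions = 0⊕0⊕1⊕1⊕0⊕1⊕1 = 0
Codeword: 001010000011011

001010000011011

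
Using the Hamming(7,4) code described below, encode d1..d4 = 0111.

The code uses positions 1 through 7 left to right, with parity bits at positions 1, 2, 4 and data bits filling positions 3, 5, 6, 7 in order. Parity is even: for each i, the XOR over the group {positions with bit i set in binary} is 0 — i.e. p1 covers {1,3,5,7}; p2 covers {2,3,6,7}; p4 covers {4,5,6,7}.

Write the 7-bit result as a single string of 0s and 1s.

0001111

Place data at non-parity positions: p1 p2 0 p4 1 1 1
p1 (pos 1,3,5,7): XOR of data positions = 0⊕1⊕1 = 0
p2 (pos 2,3,6,7): XOR of data positions = 0⊕1⊕1 = 0
p4 (pos 4,5,6,7): XOR of data positions = 1⊕1⊕1 = 1
Codeword: 0001111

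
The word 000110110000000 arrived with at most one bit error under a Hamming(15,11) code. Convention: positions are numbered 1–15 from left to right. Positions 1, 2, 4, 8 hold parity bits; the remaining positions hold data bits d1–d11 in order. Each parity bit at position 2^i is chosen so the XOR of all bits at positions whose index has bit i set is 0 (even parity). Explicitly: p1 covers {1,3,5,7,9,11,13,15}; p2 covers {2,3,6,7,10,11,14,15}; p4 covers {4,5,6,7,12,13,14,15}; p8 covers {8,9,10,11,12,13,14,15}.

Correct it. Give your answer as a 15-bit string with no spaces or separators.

000110110000010

s1 (pos 1,3,5,7,9,11,13,15): 0⊕0⊕1⊕1⊕0⊕0⊕0⊕0 = 0
s2 (pos 2,3,6,7,10,11,14,15): 0⊕0⊕0⊕1⊕0⊕0⊕0⊕0 = 1
s4 (pos 4,5,6,7,12,13,14,15): 1⊕1⊕0⊕1⊕0⊕0⊕0⊕0 = 1
s8 (pos 8,9,10,11,12,13,14,15): 1⊕0⊕0⊕0⊕0⊕0⊕0⊕0 = 1
Syndrome s8…s1 = 1110 → error at position 14.
Flip position 14: 000110110000000 → 000110110000010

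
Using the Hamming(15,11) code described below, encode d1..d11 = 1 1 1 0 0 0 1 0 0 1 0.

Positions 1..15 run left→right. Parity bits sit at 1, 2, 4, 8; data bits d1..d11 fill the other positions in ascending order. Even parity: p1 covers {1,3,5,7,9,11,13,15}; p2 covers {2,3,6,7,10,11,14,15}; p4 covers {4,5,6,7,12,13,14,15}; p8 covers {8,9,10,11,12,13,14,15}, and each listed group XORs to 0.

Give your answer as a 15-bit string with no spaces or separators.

101111000010010

Place data at non-parity positions: p1 p2 1 p4 1 1 0 p8 0 0 1 0 0 1 0
p1 (pos 1,3,5,7,9,11,13,15): XOR of data positions = 1⊕1⊕0⊕0⊕1⊕0⊕0 = 1
p2 (pos 2,3,6,7,10,11,14,15): XOR of data positions = 1⊕1⊕0⊕0⊕1⊕1⊕0 = 0
p4 (pos 4,5,6,7,12,13,14,15): XOR of data positions = 1⊕1⊕0⊕0⊕0⊕1⊕0 = 1
p8 (pos 8,9,10,11,12,13,14,15): XOR of data positions = 0⊕0⊕1⊕0⊕0⊕1⊕0 = 0
Codeword: 101111000010010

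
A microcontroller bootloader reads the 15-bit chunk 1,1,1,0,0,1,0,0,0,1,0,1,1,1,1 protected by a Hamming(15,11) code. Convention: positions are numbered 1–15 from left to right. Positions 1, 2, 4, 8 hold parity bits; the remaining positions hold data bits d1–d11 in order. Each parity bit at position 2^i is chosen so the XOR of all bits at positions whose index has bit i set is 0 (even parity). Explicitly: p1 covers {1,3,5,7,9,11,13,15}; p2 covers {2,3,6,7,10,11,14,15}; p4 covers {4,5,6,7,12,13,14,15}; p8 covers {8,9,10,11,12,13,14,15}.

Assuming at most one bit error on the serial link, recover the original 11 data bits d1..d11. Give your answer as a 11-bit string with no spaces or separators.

10100100111

s1 (pos 1,3,5,7,9,11,13,15): 1⊕1⊕0⊕0⊕0⊕0⊕1⊕1 = 0
s2 (pos 2,3,6,7,10,11,14,15): 1⊕1⊕1⊕0⊕1⊕0⊕1⊕1 = 0
s4 (pos 4,5,6,7,12,13,14,15): 0⊕0⊕1⊕0⊕1⊕1⊕1⊕1 = 1
s8 (pos 8,9,10,11,12,13,14,15): 0⊕0⊕1⊕0⊕1⊕1⊕1⊕1 = 1
Syndrome s8…s1 = 1100 → error at position 12.
Flip position 12: 111001000101111 → 111001000100111
Read data bits from positions 3,5,6,7,9,10,11,12,13,14,15: 10100100111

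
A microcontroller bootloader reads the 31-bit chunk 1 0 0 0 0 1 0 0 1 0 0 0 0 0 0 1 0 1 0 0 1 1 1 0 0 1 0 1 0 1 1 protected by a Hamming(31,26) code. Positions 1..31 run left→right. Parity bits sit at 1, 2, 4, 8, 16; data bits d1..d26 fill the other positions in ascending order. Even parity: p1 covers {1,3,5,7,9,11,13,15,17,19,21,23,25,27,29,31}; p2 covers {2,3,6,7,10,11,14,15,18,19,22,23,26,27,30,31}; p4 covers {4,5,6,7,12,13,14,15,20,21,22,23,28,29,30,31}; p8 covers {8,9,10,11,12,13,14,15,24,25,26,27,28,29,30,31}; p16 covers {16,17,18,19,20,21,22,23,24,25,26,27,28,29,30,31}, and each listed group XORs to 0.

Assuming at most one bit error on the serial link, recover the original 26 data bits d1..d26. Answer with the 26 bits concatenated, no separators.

s1 (pos 1,3,5,7,9,11,13,15,17,19,21,23,25,27,29,31): 1⊕0⊕0⊕0⊕1⊕0⊕0⊕0⊕0⊕0⊕1⊕1⊕0⊕0⊕0⊕1 = 1
s2 (pos 2,3,6,7,10,11,14,15,18,19,22,23,26,27,30,31): 0⊕0⊕1⊕0⊕0⊕0⊕0⊕0⊕1⊕0⊕1⊕1⊕1⊕0⊕1⊕1 = 1
s4 (pos 4,5,6,7,12,13,14,15,20,21,22,23,28,29,30,31): 0⊕0⊕1⊕0⊕0⊕0⊕0⊕0⊕0⊕1⊕1⊕1⊕1⊕0⊕1⊕1 = 1
s8 (pos 8,9,10,11,12,13,14,15,24,25,26,27,28,29,30,31): 0⊕1⊕0⊕0⊕0⊕0⊕0⊕0⊕0⊕0⊕1⊕0⊕1⊕0⊕1⊕1 = 1
s16 (pos 16,17,18,19,20,21,22,23,24,25,26,27,28,29,30,31): 1⊕0⊕1⊕0⊕0⊕1⊕1⊕1⊕0⊕0⊕1⊕0⊕1⊕0⊕1⊕1 = 1
Syndrome s16…s1 = 11111 → error at position 31.
Flip position 31: 1000010010000001010011100101011 → 1000010010000001010011100101010
Read data bits from positions 3,5,6,7,9,10,11,12,13,14,15,17,18,19,20,21,22,23,24,25,26,27,28,29,30,31: 00101000000010011100101010

00101000000010011100101010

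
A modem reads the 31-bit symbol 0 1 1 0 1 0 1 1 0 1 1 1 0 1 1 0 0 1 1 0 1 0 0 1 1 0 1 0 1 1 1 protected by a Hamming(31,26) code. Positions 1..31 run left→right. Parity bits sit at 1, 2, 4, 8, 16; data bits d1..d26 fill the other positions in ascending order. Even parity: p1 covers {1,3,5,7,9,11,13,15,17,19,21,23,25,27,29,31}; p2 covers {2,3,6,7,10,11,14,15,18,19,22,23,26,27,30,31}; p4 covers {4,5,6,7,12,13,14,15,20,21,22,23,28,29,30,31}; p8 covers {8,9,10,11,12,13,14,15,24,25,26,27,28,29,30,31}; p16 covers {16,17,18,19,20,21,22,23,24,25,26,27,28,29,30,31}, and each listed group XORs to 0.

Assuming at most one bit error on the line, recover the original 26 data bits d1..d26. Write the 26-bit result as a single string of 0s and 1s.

s1 (pos 1,3,5,7,9,11,13,15,17,19,21,23,25,27,29,31): 0⊕1⊕1⊕1⊕0⊕1⊕0⊕1⊕0⊕1⊕1⊕0⊕1⊕1⊕1⊕1 = 1
s2 (pos 2,3,6,7,10,11,14,15,18,19,22,23,26,27,30,31): 1⊕1⊕0⊕1⊕1⊕1⊕1⊕1⊕1⊕1⊕0⊕0⊕0⊕1⊕1⊕1 = 0
s4 (pos 4,5,6,7,12,13,14,15,20,21,22,23,28,29,30,31): 0⊕1⊕0⊕1⊕1⊕0⊕1⊕1⊕0⊕1⊕0⊕0⊕0⊕1⊕1⊕1 = 1
s8 (pos 8,9,10,11,12,13,14,15,24,25,26,27,28,29,30,31): 1⊕0⊕1⊕1⊕1⊕0⊕1⊕1⊕1⊕1⊕0⊕1⊕0⊕1⊕1⊕1 = 0
s16 (pos 16,17,18,19,20,21,22,23,24,25,26,27,28,29,30,31): 0⊕0⊕1⊕1⊕0⊕1⊕0⊕0⊕1⊕1⊕0⊕1⊕0⊕1⊕1⊕1 = 1
Syndrome s16…s1 = 10101 → error at position 21.
Flip position 21: 0110101101110110011010011010111 → 0110101101110110011000011010111
Read data bits from positions 3,5,6,7,9,10,11,12,13,14,15,17,18,19,20,21,22,23,24,25,26,27,28,29,30,31: 11010111011011000011010111

11010111011011000011010111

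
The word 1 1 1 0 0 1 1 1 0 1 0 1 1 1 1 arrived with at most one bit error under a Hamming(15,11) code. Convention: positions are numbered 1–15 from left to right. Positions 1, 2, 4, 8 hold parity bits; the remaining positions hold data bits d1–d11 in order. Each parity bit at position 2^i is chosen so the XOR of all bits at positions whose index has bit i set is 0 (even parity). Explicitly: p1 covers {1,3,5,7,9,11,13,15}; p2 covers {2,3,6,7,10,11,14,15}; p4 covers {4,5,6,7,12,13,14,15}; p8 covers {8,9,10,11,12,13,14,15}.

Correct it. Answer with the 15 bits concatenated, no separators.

110001110101111

s1 (pos 1,3,5,7,9,11,13,15): 1⊕1⊕0⊕1⊕0⊕0⊕1⊕1 = 1
s2 (pos 2,3,6,7,10,11,14,15): 1⊕1⊕1⊕1⊕1⊕0⊕1⊕1 = 1
s4 (pos 4,5,6,7,12,13,14,15): 0⊕0⊕1⊕1⊕1⊕1⊕1⊕1 = 0
s8 (pos 8,9,10,11,12,13,14,15): 1⊕0⊕1⊕0⊕1⊕1⊕1⊕1 = 0
Syndrome s8…s1 = 0011 → error at position 3.
Flip position 3: 111001110101111 → 110001110101111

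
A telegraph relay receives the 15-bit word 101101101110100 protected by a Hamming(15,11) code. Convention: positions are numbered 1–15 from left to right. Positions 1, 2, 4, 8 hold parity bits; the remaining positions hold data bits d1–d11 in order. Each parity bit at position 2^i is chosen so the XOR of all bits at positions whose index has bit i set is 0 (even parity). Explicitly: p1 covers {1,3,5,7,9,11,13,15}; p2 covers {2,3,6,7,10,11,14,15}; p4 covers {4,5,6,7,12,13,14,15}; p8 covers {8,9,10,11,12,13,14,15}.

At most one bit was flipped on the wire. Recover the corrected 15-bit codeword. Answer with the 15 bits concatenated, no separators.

s1 (pos 1,3,5,7,9,11,13,15): 1⊕1⊕0⊕1⊕1⊕1⊕1⊕0 = 0
s2 (pos 2,3,6,7,10,11,14,15): 0⊕1⊕1⊕1⊕1⊕1⊕0⊕0 = 1
s4 (pos 4,5,6,7,12,13,14,15): 1⊕0⊕1⊕1⊕0⊕1⊕0⊕0 = 0
s8 (pos 8,9,10,11,12,13,14,15): 0⊕1⊕1⊕1⊕0⊕1⊕0⊕0 = 0
Syndrome s8…s1 = 0010 → error at position 2.
Flip position 2: 101101101110100 → 111101101110100

111101101110100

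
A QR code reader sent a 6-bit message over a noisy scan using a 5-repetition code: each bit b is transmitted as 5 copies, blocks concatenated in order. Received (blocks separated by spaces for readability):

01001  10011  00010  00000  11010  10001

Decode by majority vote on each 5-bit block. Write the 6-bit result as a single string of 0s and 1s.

Block 1 (01001): 2 ones → 0
Block 2 (10011): 3 ones → 1
Block 3 (00010): 1 one → 0
Block 4 (00000): 0 ones → 0
Block 5 (11010): 3 ones → 1
Block 6 (10001): 2 ones → 0

010010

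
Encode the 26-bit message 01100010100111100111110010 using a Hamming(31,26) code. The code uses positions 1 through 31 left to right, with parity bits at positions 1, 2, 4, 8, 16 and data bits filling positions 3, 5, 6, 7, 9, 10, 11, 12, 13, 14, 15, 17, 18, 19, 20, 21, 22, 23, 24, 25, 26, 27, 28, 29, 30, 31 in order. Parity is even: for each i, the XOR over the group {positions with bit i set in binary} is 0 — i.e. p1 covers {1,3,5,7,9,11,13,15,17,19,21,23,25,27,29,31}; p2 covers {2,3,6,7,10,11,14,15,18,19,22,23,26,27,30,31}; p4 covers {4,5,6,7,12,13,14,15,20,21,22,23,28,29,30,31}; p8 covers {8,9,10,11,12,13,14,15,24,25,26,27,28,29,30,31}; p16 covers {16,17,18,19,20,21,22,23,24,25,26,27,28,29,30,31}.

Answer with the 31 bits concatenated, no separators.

0000110100101000111100111110010

Place data at non-parity positions: p1 p2 0 p4 1 1 0 p8 0 0 1 0 1 0 0 p16 1 1 1 1 0 0 1 1 1 1 1 0 0 1 0
p1 (pos 1,3,5,7,9,11,13,15,17,19,21,23,25,27,29,31): XOR of data positions = 0⊕1⊕0⊕0⊕1⊕1⊕0⊕1⊕1⊕0⊕1⊕1⊕1⊕0⊕0 = 0
p2 (pos 2,3,6,7,10,11,14,15,18,19,22,23,26,27,30,31): XOR of data positions = 0⊕1⊕0⊕0⊕1⊕0⊕0⊕1⊕1⊕0⊕1⊕1⊕1⊕1⊕0 = 0
p4 (pos 4,5,6,7,12,13,14,15,20,21,22,23,28,29,30,31): XOR of data positions = 1⊕1⊕0⊕0⊕1⊕0⊕0⊕1⊕0⊕0⊕1⊕0⊕0⊕1⊕0 = 0
p8 (pos 8,9,10,11,12,13,14,15,24,25,26,27,28,29,30,31): XOR of data positions = 0⊕0⊕1⊕0⊕1⊕0⊕0⊕1⊕1⊕1⊕1⊕0⊕0⊕1⊕0 = 1
p16 (pos 16,17,18,19,20,21,22,23,24,25,26,27,28,29,30,31): XOR of data positions = 1⊕1⊕1⊕1⊕0⊕0⊕1⊕1⊕1⊕1⊕1⊕0⊕0⊕1⊕0 = 0
Codeword: 0000110100101000111100111110010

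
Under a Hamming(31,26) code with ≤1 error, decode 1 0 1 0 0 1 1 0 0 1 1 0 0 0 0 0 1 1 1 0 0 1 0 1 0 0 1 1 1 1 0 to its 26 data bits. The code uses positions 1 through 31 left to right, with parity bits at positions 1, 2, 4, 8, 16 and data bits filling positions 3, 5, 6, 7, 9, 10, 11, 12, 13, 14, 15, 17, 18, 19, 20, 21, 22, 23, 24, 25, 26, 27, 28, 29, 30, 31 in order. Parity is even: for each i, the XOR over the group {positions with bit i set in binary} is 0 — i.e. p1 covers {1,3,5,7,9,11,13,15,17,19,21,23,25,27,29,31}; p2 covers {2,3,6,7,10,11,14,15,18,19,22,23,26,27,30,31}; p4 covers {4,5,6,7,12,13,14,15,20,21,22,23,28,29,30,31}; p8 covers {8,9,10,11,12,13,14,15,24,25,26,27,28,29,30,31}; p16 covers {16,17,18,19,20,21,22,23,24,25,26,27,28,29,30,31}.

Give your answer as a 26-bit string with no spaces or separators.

10110110000111001000011110

s1 (pos 1,3,5,7,9,11,13,15,17,19,21,23,25,27,29,31): 1⊕1⊕0⊕1⊕0⊕1⊕0⊕0⊕1⊕1⊕0⊕0⊕0⊕1⊕1⊕0 = 0
s2 (pos 2,3,6,7,10,11,14,15,18,19,22,23,26,27,30,31): 0⊕1⊕1⊕1⊕1⊕1⊕0⊕0⊕1⊕1⊕1⊕0⊕0⊕1⊕1⊕0 = 0
s4 (pos 4,5,6,7,12,13,14,15,20,21,22,23,28,29,30,31): 0⊕0⊕1⊕1⊕0⊕0⊕0⊕0⊕0⊕0⊕1⊕0⊕1⊕1⊕1⊕0 = 0
s8 (pos 8,9,10,11,12,13,14,15,24,25,26,27,28,29,30,31): 0⊕0⊕1⊕1⊕0⊕0⊕0⊕0⊕1⊕0⊕0⊕1⊕1⊕1⊕1⊕0 = 1
s16 (pos 16,17,18,19,20,21,22,23,24,25,26,27,28,29,30,31): 0⊕1⊕1⊕1⊕0⊕0⊕1⊕0⊕1⊕0⊕0⊕1⊕1⊕1⊕1⊕0 = 1
Syndrome s16…s1 = 11000 → error at position 24.
Flip position 24: 1010011001100000111001010011110 → 1010011001100000111001000011110
Read data bits from positions 3,5,6,7,9,10,11,12,13,14,15,17,18,19,20,21,22,23,24,25,26,27,28,29,30,31: 10110110000111001000011110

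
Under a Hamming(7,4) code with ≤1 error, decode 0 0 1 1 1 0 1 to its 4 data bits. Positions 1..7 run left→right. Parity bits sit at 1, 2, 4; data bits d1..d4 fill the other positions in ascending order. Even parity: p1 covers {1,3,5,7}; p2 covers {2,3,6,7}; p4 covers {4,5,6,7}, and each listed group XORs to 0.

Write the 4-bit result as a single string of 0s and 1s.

1001

s1 (pos 1,3,5,7): 0⊕1⊕1⊕1 = 1
s2 (pos 2,3,6,7): 0⊕1⊕0⊕1 = 0
s4 (pos 4,5,6,7): 1⊕1⊕0⊕1 = 1
Syndrome s4…s1 = 101 → error at position 5.
Flip position 5: 0011101 → 0011001
Read data bits from positions 3,5,6,7: 1001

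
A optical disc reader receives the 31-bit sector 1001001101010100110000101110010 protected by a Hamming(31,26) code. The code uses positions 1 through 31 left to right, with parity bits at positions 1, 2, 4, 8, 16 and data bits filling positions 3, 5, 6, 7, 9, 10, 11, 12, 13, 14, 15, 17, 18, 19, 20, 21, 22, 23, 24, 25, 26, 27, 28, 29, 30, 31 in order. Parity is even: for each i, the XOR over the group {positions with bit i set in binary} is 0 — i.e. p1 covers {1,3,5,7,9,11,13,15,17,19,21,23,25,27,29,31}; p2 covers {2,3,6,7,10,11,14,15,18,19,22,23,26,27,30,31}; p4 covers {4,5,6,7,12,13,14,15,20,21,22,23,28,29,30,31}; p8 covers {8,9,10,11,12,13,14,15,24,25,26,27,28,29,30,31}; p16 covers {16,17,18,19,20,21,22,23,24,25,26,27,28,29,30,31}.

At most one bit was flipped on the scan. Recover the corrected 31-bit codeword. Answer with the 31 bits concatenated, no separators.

s1 (pos 1,3,5,7,9,11,13,15,17,19,21,23,25,27,29,31): 1⊕0⊕0⊕1⊕0⊕0⊕0⊕0⊕1⊕0⊕0⊕1⊕1⊕1⊕0⊕0 = 0
s2 (pos 2,3,6,7,10,11,14,15,18,19,22,23,26,27,30,31): 0⊕0⊕0⊕1⊕1⊕0⊕1⊕0⊕1⊕0⊕0⊕1⊕1⊕1⊕1⊕0 = 0
s4 (pos 4,5,6,7,12,13,14,15,20,21,22,23,28,29,30,31): 1⊕0⊕0⊕1⊕1⊕0⊕1⊕0⊕0⊕0⊕0⊕1⊕0⊕0⊕1⊕0 = 0
s8 (pos 8,9,10,11,12,13,14,15,24,25,26,27,28,29,30,31): 1⊕0⊕1⊕0⊕1⊕0⊕1⊕0⊕0⊕1⊕1⊕1⊕0⊕0⊕1⊕0 = 0
s16 (pos 16,17,18,19,20,21,22,23,24,25,26,27,28,29,30,31): 0⊕1⊕1⊕0⊕0⊕0⊕0⊕1⊕0⊕1⊕1⊕1⊕0⊕0⊕1⊕0 = 1
Syndrome s16…s1 = 10000 → error at position 16.
Flip position 16: 1001001101010100110000101110010 → 1001001101010101110000101110010

1001001101010101110000101110010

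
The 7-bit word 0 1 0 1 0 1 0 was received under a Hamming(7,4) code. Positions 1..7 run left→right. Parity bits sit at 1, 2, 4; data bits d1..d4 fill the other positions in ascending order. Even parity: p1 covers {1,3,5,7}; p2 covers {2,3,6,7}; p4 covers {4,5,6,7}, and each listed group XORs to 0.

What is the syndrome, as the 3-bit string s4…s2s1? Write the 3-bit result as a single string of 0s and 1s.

000

s1 (pos 1,3,5,7): 0⊕0⊕0⊕0 = 0
s2 (pos 2,3,6,7): 1⊕0⊕1⊕0 = 0
s4 (pos 4,5,6,7): 1⊕0⊕1⊕0 = 0
Syndrome s4…s1 = 000 → no error.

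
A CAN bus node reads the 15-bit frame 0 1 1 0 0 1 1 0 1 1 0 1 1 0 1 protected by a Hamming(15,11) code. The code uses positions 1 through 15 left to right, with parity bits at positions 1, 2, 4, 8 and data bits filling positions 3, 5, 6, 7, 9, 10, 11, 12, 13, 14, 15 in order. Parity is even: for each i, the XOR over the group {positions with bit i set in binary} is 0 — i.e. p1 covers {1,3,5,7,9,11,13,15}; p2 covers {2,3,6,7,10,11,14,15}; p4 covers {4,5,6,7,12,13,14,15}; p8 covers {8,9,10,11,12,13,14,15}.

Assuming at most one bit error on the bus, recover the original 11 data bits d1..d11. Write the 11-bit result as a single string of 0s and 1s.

s1 (pos 1,3,5,7,9,11,13,15): 0⊕1⊕0⊕1⊕1⊕0⊕1⊕1 = 1
s2 (pos 2,3,6,7,10,11,14,15): 1⊕1⊕1⊕1⊕1⊕0⊕0⊕1 = 0
s4 (pos 4,5,6,7,12,13,14,15): 0⊕0⊕1⊕1⊕1⊕1⊕0⊕1 = 1
s8 (pos 8,9,10,11,12,13,14,15): 0⊕1⊕1⊕0⊕1⊕1⊕0⊕1 = 1
Syndrome s8…s1 = 1101 → error at position 13.
Flip position 13: 011001101101101 → 011001101101001
Read data bits from positions 3,5,6,7,9,10,11,12,13,14,15: 10111101001

10111101001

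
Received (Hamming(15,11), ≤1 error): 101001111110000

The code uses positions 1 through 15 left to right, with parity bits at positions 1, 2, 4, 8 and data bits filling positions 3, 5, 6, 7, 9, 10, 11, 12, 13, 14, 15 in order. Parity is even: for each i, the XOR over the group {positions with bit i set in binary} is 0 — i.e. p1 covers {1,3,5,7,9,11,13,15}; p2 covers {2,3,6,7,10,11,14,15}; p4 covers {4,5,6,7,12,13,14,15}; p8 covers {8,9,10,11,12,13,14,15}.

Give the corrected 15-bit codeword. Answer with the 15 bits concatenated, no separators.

100001111110000

s1 (pos 1,3,5,7,9,11,13,15): 1⊕1⊕0⊕1⊕1⊕1⊕0⊕0 = 1
s2 (pos 2,3,6,7,10,11,14,15): 0⊕1⊕1⊕1⊕1⊕1⊕0⊕0 = 1
s4 (pos 4,5,6,7,12,13,14,15): 0⊕0⊕1⊕1⊕0⊕0⊕0⊕0 = 0
s8 (pos 8,9,10,11,12,13,14,15): 1⊕1⊕1⊕1⊕0⊕0⊕0⊕0 = 0
Syndrome s8…s1 = 0011 → error at position 3.
Flip position 3: 101001111110000 → 100001111110000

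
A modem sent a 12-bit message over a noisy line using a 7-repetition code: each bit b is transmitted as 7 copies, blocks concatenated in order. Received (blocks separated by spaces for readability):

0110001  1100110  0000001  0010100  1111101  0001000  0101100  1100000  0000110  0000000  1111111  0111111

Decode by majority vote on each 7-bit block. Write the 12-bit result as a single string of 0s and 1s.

010010000011

Block 1 (0110001): 3 ones → 0
Block 2 (1100110): 4 ones → 1
Block 3 (0000001): 1 one → 0
Block 4 (0010100): 2 ones → 0
Block 5 (1111101): 6 ones → 1
Block 6 (0001000): 1 one → 0
Block 7 (0101100): 3 ones → 0
Block 8 (1100000): 2 ones → 0
Block 9 (0000110): 2 ones → 0
Block 10 (0000000): 0 ones → 0
Block 11 (1111111): 7 ones → 1
Block 12 (0111111): 6 ones → 1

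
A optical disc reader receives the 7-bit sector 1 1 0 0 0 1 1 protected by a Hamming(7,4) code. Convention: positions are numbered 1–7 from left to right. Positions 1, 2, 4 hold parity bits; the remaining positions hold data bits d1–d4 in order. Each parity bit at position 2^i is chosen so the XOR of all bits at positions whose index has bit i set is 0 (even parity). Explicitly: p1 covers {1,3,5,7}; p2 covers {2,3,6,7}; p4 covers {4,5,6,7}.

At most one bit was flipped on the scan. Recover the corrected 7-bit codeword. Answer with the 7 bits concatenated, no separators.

s1 (pos 1,3,5,7): 1⊕0⊕0⊕1 = 0
s2 (pos 2,3,6,7): 1⊕0⊕1⊕1 = 1
s4 (pos 4,5,6,7): 0⊕0⊕1⊕1 = 0
Syndrome s4…s1 = 010 → error at position 2.
Flip position 2: 1100011 → 1000011

1000011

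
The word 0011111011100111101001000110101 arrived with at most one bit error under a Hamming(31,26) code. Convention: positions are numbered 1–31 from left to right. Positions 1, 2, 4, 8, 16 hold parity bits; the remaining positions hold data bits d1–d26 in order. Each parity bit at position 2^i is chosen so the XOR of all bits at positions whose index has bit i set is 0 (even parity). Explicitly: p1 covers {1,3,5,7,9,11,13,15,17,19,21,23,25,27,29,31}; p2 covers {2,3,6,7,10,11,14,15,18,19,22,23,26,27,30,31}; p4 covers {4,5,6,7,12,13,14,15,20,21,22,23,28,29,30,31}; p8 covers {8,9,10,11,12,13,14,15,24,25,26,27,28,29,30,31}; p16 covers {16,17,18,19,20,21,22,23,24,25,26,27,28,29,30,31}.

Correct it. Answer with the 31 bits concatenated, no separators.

0011111011101111101001000110101

s1 (pos 1,3,5,7,9,11,13,15,17,19,21,23,25,27,29,31): 0⊕1⊕1⊕1⊕1⊕1⊕0⊕1⊕1⊕1⊕0⊕0⊕0⊕1⊕1⊕1 = 1
s2 (pos 2,3,6,7,10,11,14,15,18,19,22,23,26,27,30,31): 0⊕1⊕1⊕1⊕1⊕1⊕1⊕1⊕0⊕1⊕1⊕0⊕1⊕1⊕0⊕1 = 0
s4 (pos 4,5,6,7,12,13,14,15,20,21,22,23,28,29,30,31): 1⊕1⊕1⊕1⊕0⊕0⊕1⊕1⊕0⊕0⊕1⊕0⊕0⊕1⊕0⊕1 = 1
s8 (pos 8,9,10,11,12,13,14,15,24,25,26,27,28,29,30,31): 0⊕1⊕1⊕1⊕0⊕0⊕1⊕1⊕0⊕0⊕1⊕1⊕0⊕1⊕0⊕1 = 1
s16 (pos 16,17,18,19,20,21,22,23,24,25,26,27,28,29,30,31): 1⊕1⊕0⊕1⊕0⊕0⊕1⊕0⊕0⊕0⊕1⊕1⊕0⊕1⊕0⊕1 = 0
Syndrome s16…s1 = 01101 → error at position 13.
Flip position 13: 0011111011100111101001000110101 → 0011111011101111101001000110101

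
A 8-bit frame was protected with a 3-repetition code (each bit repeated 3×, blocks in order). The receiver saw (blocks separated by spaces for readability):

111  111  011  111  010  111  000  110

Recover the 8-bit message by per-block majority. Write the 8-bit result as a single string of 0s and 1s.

Block 1 (111): 3 ones → 1
Block 2 (111): 3 ones → 1
Block 3 (011): 2 ones → 1
Block 4 (111): 3 ones → 1
Block 5 (010): 1 one → 0
Block 6 (111): 3 ones → 1
Block 7 (000): 0 ones → 0
Block 8 (110): 2 ones → 1

11110101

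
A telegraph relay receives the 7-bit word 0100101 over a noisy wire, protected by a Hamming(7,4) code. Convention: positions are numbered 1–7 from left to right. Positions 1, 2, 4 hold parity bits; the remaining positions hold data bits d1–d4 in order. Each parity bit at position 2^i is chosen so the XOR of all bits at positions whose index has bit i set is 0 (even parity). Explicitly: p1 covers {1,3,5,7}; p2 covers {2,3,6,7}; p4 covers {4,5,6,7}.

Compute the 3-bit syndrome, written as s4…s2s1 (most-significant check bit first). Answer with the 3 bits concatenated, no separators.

000

s1 (pos 1,3,5,7): 0⊕0⊕1⊕1 = 0
s2 (pos 2,3,6,7): 1⊕0⊕0⊕1 = 0
s4 (pos 4,5,6,7): 0⊕1⊕0⊕1 = 0
Syndrome s4…s1 = 000 → no error.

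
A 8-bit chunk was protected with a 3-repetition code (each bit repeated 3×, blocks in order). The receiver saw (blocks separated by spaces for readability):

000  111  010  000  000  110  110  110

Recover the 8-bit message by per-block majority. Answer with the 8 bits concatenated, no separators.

01000111

Block 1 (000): 0 ones → 0
Block 2 (111): 3 ones → 1
Block 3 (010): 1 one → 0
Block 4 (000): 0 ones → 0
Block 5 (000): 0 ones → 0
Block 6 (110): 2 ones → 1
Block 7 (110): 2 ones → 1
Block 8 (110): 2 ones → 1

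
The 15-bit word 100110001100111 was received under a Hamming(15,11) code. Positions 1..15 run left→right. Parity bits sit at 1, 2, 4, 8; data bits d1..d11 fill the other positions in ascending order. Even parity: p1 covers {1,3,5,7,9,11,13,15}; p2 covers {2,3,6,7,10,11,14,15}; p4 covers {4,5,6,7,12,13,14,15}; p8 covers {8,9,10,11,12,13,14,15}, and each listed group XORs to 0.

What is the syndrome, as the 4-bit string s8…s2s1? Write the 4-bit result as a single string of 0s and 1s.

1111

s1 (pos 1,3,5,7,9,11,13,15): 1⊕0⊕1⊕0⊕1⊕0⊕1⊕1 = 1
s2 (pos 2,3,6,7,10,11,14,15): 0⊕0⊕0⊕0⊕1⊕0⊕1⊕1 = 1
s4 (pos 4,5,6,7,12,13,14,15): 1⊕1⊕0⊕0⊕0⊕1⊕1⊕1 = 1
s8 (pos 8,9,10,11,12,13,14,15): 0⊕1⊕1⊕0⊕0⊕1⊕1⊕1 = 1
Syndrome s8…s1 = 1111 → error at position 15.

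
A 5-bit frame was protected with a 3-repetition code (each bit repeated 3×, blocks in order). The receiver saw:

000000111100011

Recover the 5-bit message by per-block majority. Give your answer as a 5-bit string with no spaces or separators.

Block 1 (000): 0 ones → 0
Block 2 (000): 0 ones → 0
Block 3 (111): 3 ones → 1
Block 4 (100): 1 one → 0
Block 5 (011): 2 ones → 1

00101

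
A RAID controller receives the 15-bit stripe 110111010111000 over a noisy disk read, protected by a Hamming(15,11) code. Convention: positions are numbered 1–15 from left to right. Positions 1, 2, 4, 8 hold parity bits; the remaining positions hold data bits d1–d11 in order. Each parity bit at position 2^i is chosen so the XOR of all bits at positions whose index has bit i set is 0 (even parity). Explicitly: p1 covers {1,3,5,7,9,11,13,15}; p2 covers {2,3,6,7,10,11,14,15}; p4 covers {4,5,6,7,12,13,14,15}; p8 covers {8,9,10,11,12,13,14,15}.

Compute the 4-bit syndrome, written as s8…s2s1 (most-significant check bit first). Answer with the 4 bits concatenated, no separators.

0001

s1 (pos 1,3,5,7,9,11,13,15): 1⊕0⊕1⊕0⊕0⊕1⊕0⊕0 = 1
s2 (pos 2,3,6,7,10,11,14,15): 1⊕0⊕1⊕0⊕1⊕1⊕0⊕0 = 0
s4 (pos 4,5,6,7,12,13,14,15): 1⊕1⊕1⊕0⊕1⊕0⊕0⊕0 = 0
s8 (pos 8,9,10,11,12,13,14,15): 1⊕0⊕1⊕1⊕1⊕0⊕0⊕0 = 0
Syndrome s8…s1 = 0001 → error at position 1.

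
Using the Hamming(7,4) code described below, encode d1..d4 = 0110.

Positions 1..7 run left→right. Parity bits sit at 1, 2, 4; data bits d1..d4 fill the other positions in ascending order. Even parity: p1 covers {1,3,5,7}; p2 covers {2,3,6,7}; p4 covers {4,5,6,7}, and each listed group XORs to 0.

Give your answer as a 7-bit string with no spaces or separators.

Place data at non-parity positions: p1 p2 0 p4 1 1 0
p1 (pos 1,3,5,7): XOR of data positions = 0⊕1⊕0 = 1
p2 (pos 2,3,6,7): XOR of data positions = 0⊕1⊕0 = 1
p4 (pos 4,5,6,7): XOR of data positions = 1⊕1⊕0 = 0
Codeword: 1100110

1100110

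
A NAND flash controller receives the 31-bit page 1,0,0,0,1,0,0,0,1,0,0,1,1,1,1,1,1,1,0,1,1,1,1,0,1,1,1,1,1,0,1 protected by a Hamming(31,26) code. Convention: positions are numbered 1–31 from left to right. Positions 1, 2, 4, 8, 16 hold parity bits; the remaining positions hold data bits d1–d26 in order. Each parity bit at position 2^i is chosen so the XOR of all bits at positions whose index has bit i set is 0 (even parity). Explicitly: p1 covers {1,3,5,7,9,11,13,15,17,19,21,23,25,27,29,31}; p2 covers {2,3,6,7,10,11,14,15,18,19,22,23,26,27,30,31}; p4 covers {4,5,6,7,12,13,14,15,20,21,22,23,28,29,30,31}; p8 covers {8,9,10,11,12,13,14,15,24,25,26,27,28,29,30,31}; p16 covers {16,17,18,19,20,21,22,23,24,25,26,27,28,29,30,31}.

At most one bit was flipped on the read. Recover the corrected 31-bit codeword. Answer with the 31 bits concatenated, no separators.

1000100010011111110111111111101

s1 (pos 1,3,5,7,9,11,13,15,17,19,21,23,25,27,29,31): 1⊕0⊕1⊕0⊕1⊕0⊕1⊕1⊕1⊕0⊕1⊕1⊕1⊕1⊕1⊕1 = 0
s2 (pos 2,3,6,7,10,11,14,15,18,19,22,23,26,27,30,31): 0⊕0⊕0⊕0⊕0⊕0⊕1⊕1⊕1⊕0⊕1⊕1⊕1⊕1⊕0⊕1 = 0
s4 (pos 4,5,6,7,12,13,14,15,20,21,22,23,28,29,30,31): 0⊕1⊕0⊕0⊕1⊕1⊕1⊕1⊕1⊕1⊕1⊕1⊕1⊕1⊕0⊕1 = 0
s8 (pos 8,9,10,11,12,13,14,15,24,25,26,27,28,29,30,31): 0⊕1⊕0⊕0⊕1⊕1⊕1⊕1⊕0⊕1⊕1⊕1⊕1⊕1⊕0⊕1 = 1
s16 (pos 16,17,18,19,20,21,22,23,24,25,26,27,28,29,30,31): 1⊕1⊕1⊕0⊕1⊕1⊕1⊕1⊕0⊕1⊕1⊕1⊕1⊕1⊕0⊕1 = 1
Syndrome s16…s1 = 11000 → error at position 24.
Flip position 24: 1000100010011111110111101111101 → 1000100010011111110111111111101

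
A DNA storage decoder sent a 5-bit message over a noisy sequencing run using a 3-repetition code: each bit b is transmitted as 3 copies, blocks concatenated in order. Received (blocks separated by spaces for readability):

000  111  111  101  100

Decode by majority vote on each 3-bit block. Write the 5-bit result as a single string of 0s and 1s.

Block 1 (000): 0 ones → 0
Block 2 (111): 3 ones → 1
Block 3 (111): 3 ones → 1
Block 4 (101): 2 ones → 1
Block 5 (100): 1 one → 0

01110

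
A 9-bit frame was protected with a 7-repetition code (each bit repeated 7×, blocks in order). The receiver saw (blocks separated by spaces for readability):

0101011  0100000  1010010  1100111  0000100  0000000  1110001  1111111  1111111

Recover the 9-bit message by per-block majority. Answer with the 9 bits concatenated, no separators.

100100111

Block 1 (0101011): 4 ones → 1
Block 2 (0100000): 1 one → 0
Block 3 (1010010): 3 ones → 0
Block 4 (1100111): 5 ones → 1
Block 5 (0000100): 1 one → 0
Block 6 (0000000): 0 ones → 0
Block 7 (1110001): 4 ones → 1
Block 8 (1111111): 7 ones → 1
Block 9 (1111111): 7 ones → 1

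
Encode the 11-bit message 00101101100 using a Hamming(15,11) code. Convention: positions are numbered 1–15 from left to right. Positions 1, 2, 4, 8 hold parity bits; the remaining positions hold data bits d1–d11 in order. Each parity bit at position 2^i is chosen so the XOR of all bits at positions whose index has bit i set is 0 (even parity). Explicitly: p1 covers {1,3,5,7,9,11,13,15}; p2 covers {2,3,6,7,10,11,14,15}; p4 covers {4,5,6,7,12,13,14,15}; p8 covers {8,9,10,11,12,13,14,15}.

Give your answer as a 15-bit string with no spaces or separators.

000101001101100

Place data at non-parity positions: p1 p2 0 p4 0 1 0 p8 1 1 0 1 1 0 0
p1 (pos 1,3,5,7,9,11,13,15): XOR of data positions = 0⊕0⊕0⊕1⊕0⊕1⊕0 = 0
p2 (pos 2,3,6,7,10,11,14,15): XOR of data positions = 0⊕1⊕0⊕1⊕0⊕0⊕0 = 0
p4 (pos 4,5,6,7,12,13,14,15): XOR of data positions = 0⊕1⊕0⊕1⊕1⊕0⊕0 = 1
p8 (pos 8,9,10,11,12,13,14,15): XOR of data positions = 1⊕1⊕0⊕1⊕1⊕0⊕0 = 0
Codeword: 000101001101100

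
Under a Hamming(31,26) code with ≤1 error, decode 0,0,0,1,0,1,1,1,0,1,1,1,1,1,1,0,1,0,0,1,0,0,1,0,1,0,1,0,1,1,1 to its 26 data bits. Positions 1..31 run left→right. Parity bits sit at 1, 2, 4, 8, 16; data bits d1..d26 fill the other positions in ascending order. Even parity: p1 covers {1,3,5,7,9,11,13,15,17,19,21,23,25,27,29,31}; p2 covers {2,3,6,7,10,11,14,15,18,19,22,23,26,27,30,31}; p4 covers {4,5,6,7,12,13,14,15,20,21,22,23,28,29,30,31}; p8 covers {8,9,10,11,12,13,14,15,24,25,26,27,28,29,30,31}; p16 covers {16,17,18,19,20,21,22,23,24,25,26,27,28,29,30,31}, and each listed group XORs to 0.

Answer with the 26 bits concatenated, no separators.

s1 (pos 1,3,5,7,9,11,13,15,17,19,21,23,25,27,29,31): 0⊕0⊕0⊕1⊕0⊕1⊕1⊕1⊕1⊕0⊕0⊕1⊕1⊕1⊕1⊕1 = 0
s2 (pos 2,3,6,7,10,11,14,15,18,19,22,23,26,27,30,31): 0⊕0⊕1⊕1⊕1⊕1⊕1⊕1⊕0⊕0⊕0⊕1⊕0⊕1⊕1⊕1 = 0
s4 (pos 4,5,6,7,12,13,14,15,20,21,22,23,28,29,30,31): 1⊕0⊕1⊕1⊕1⊕1⊕1⊕1⊕1⊕0⊕0⊕1⊕0⊕1⊕1⊕1 = 0
s8 (pos 8,9,10,11,12,13,14,15,24,25,26,27,28,29,30,31): 1⊕0⊕1⊕1⊕1⊕1⊕1⊕1⊕0⊕1⊕0⊕1⊕0⊕1⊕1⊕1 = 0
s16 (pos 16,17,18,19,20,21,22,23,24,25,26,27,28,29,30,31): 0⊕1⊕0⊕0⊕1⊕0⊕0⊕1⊕0⊕1⊕0⊕1⊕0⊕1⊕1⊕1 = 0
Syndrome s16…s1 = 00000 → no error.
Read data bits from positions 3,5,6,7,9,10,11,12,13,14,15,17,18,19,20,21,22,23,24,25,26,27,28,29,30,31: 00110111111100100101010111

00110111111100100101010111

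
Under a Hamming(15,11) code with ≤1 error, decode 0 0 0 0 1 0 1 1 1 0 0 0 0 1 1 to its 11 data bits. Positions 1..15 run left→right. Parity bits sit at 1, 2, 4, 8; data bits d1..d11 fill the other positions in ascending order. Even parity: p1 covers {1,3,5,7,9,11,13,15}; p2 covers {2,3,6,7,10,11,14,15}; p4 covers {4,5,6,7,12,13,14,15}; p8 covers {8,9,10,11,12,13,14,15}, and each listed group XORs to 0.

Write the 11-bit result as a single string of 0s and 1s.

01011000011

s1 (pos 1,3,5,7,9,11,13,15): 0⊕0⊕1⊕1⊕1⊕0⊕0⊕1 = 0
s2 (pos 2,3,6,7,10,11,14,15): 0⊕0⊕0⊕1⊕0⊕0⊕1⊕1 = 1
s4 (pos 4,5,6,7,12,13,14,15): 0⊕1⊕0⊕1⊕0⊕0⊕1⊕1 = 0
s8 (pos 8,9,10,11,12,13,14,15): 1⊕1⊕0⊕0⊕0⊕0⊕1⊕1 = 0
Syndrome s8…s1 = 0010 → error at position 2.
Flip position 2: 000010111000011 → 010010111000011
Read data bits from positions 3,5,6,7,9,10,11,12,13,14,15: 01011000011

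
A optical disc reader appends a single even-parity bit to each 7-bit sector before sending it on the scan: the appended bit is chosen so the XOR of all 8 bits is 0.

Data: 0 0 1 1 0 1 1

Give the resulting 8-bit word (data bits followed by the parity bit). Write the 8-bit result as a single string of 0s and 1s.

XOR of the 7 data bits: 0⊕0⊕1⊕1⊕0⊕1⊕1 = 0
Parity bit = 0 (so all 8 bits XOR to 0).

00110110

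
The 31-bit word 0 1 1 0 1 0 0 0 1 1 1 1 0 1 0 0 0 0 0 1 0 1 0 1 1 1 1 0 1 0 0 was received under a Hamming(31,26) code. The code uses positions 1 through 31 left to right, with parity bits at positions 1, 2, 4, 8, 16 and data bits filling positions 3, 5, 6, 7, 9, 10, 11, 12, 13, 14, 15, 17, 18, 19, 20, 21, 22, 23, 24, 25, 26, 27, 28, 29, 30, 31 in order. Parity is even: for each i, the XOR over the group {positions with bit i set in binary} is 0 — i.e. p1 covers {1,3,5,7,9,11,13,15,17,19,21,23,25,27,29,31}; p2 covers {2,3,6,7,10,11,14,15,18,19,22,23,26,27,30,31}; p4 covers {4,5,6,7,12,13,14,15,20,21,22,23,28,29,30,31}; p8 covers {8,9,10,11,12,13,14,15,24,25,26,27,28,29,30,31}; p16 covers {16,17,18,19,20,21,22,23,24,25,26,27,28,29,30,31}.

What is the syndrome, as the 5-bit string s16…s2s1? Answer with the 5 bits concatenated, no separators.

s1 (pos 1,3,5,7,9,11,13,15,17,19,21,23,25,27,29,31): 0⊕1⊕1⊕0⊕1⊕1⊕0⊕0⊕0⊕0⊕0⊕0⊕1⊕1⊕1⊕0 = 1
s2 (pos 2,3,6,7,10,11,14,15,18,19,22,23,26,27,30,31): 1⊕1⊕0⊕0⊕1⊕1⊕1⊕0⊕0⊕0⊕1⊕0⊕1⊕1⊕0⊕0 = 0
s4 (pos 4,5,6,7,12,13,14,15,20,21,22,23,28,29,30,31): 0⊕1⊕0⊕0⊕1⊕0⊕1⊕0⊕1⊕0⊕1⊕0⊕0⊕1⊕0⊕0 = 0
s8 (pos 8,9,10,11,12,13,14,15,24,25,26,27,28,29,30,31): 0⊕1⊕1⊕1⊕1⊕0⊕1⊕0⊕1⊕1⊕1⊕1⊕0⊕1⊕0⊕0 = 0
s16 (pos 16,17,18,19,20,21,22,23,24,25,26,27,28,29,30,31): 0⊕0⊕0⊕0⊕1⊕0⊕1⊕0⊕1⊕1⊕1⊕1⊕0⊕1⊕0⊕0 = 1
Syndrome s16…s1 = 10001 → error at position 17.

10001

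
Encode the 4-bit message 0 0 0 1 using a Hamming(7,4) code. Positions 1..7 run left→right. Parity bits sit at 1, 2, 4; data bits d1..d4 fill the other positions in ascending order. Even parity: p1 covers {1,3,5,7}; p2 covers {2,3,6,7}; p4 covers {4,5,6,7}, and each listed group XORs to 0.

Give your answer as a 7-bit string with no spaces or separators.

Place data at non-parity positions: p1 p2 0 p4 0 0 1
p1 (pos 1,3,5,7): XOR of data positions = 0⊕0⊕1 = 1
p2 (pos 2,3,6,7): XOR of data positions = 0⊕0⊕1 = 1
p4 (pos 4,5,6,7): XOR of data positions = 0⊕0⊕1 = 1
Codeword: 1101001

1101001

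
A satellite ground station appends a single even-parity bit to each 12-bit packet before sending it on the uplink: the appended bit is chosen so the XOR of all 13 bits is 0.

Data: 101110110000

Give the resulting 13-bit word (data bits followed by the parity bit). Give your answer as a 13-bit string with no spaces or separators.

1011101100000

XOR of the 12 data bits: 1⊕0⊕1⊕1⊕1⊕0⊕1⊕1⊕0⊕0⊕0⊕0 = 0
Parity bit = 0 (so all 13 bits XOR to 0).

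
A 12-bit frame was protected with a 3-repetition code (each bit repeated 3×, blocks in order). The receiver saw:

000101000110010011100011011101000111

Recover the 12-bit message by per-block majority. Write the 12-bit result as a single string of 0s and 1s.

010101011101

Block 1 (000): 0 ones → 0
Block 2 (101): 2 ones → 1
Block 3 (000): 0 ones → 0
Block 4 (110): 2 ones → 1
Block 5 (010): 1 one → 0
Block 6 (011): 2 ones → 1
Block 7 (100): 1 one → 0
Block 8 (011): 2 ones → 1
Block 9 (011): 2 ones → 1
Block 10 (101): 2 ones → 1
Block 11 (000): 0 ones → 0
Block 12 (111): 3 ones → 1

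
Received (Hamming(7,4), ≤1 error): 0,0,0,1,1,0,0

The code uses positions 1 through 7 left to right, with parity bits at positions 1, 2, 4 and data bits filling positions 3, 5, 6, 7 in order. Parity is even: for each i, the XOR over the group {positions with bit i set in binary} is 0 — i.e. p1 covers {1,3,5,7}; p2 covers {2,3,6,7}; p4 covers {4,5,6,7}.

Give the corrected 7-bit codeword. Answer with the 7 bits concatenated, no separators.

1001100

s1 (pos 1,3,5,7): 0⊕0⊕1⊕0 = 1
s2 (pos 2,3,6,7): 0⊕0⊕0⊕0 = 0
s4 (pos 4,5,6,7): 1⊕1⊕0⊕0 = 0
Syndrome s4…s1 = 001 → error at position 1.
Flip position 1: 0001100 → 1001100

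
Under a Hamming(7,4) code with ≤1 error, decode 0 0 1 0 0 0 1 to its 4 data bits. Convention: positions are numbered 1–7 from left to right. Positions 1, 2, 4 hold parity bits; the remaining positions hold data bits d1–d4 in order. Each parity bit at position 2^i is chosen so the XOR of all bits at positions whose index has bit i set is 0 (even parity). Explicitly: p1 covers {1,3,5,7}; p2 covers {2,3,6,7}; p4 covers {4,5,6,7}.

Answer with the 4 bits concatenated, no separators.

s1 (pos 1,3,5,7): 0⊕1⊕0⊕1 = 0
s2 (pos 2,3,6,7): 0⊕1⊕0⊕1 = 0
s4 (pos 4,5,6,7): 0⊕0⊕0⊕1 = 1
Syndrome s4…s1 = 100 → error at position 4.
Flip position 4: 0010001 → 0011001
Read data bits from positions 3,5,6,7: 1001

1001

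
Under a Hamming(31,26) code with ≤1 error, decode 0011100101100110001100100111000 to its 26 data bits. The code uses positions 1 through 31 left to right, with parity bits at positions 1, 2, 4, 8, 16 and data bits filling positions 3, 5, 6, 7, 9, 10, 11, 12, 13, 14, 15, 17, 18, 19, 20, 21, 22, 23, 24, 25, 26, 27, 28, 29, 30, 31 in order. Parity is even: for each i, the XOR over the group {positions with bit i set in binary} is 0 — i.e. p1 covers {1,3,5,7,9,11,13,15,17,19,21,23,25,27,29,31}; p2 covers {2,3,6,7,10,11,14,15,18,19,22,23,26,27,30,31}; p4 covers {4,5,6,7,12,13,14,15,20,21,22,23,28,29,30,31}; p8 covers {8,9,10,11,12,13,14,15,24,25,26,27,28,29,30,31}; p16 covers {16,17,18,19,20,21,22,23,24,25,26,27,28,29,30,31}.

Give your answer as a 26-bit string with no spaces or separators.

11010110011001100100111000

s1 (pos 1,3,5,7,9,11,13,15,17,19,21,23,25,27,29,31): 0⊕1⊕1⊕0⊕0⊕1⊕0⊕1⊕0⊕1⊕0⊕1⊕0⊕1⊕0⊕0 = 1
s2 (pos 2,3,6,7,10,11,14,15,18,19,22,23,26,27,30,31): 0⊕1⊕0⊕0⊕1⊕1⊕1⊕1⊕0⊕1⊕0⊕1⊕1⊕1⊕0⊕0 = 1
s4 (pos 4,5,6,7,12,13,14,15,20,21,22,23,28,29,30,31): 1⊕1⊕0⊕0⊕0⊕0⊕1⊕1⊕1⊕0⊕0⊕1⊕1⊕0⊕0⊕0 = 1
s8 (pos 8,9,10,11,12,13,14,15,24,25,26,27,28,29,30,31): 1⊕0⊕1⊕1⊕0⊕0⊕1⊕1⊕0⊕0⊕1⊕1⊕1⊕0⊕0⊕0 = 0
s16 (pos 16,17,18,19,20,21,22,23,24,25,26,27,28,29,30,31): 0⊕0⊕0⊕1⊕1⊕0⊕0⊕1⊕0⊕0⊕1⊕1⊕1⊕0⊕0⊕0 = 0
Syndrome s16…s1 = 00111 → error at position 7.
Flip position 7: 0011100101100110001100100111000 → 0011101101100110001100100111000
Read data bits from positions 3,5,6,7,9,10,11,12,13,14,15,17,18,19,20,21,22,23,24,25,26,27,28,29,30,31: 11010110011001100100111000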